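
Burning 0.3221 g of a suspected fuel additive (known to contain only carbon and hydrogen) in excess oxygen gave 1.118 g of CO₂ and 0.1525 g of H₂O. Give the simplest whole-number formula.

C3H2

mol C = 1.118 g CO₂ ÷ 44.009 g/mol = 0.025404 mol
mol H = 2 × 0.1525 g H₂O ÷ 18.015 g/mol = 0.016930 mol
Divide by the smallest (0.016930 mol): C 1.500, H 1.000
Multiplying each by 2 gives whole numbers: C 3.00, H 2.00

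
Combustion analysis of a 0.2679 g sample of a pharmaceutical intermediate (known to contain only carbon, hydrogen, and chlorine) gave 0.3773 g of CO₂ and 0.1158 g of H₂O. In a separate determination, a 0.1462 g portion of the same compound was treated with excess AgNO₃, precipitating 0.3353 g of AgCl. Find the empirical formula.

mol C = 0.3773 g CO₂ ÷ 44.009 g/mol = 0.0085732 mol
mol H = 2 × 0.1158 g H₂O ÷ 18.015 g/mol = 0.012856 mol
From the AgCl data: mol Cl per gram of compound = (0.3353 ÷ 143.318) ÷ 0.1462 = 0.016002 mol/g, so in the 0.2679 g combustion sample mol Cl = 0.0042870 mol
Divide by the smallest (0.0042870 mol): C 2.000, H 2.999, Cl 1.000

C2H3Cl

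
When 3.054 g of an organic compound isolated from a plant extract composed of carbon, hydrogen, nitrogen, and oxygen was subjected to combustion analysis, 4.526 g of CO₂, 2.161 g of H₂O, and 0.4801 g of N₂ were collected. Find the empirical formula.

mol C = 4.526 g CO₂ ÷ 44.009 g/mol = 0.10284 mol
mol H = 2 × 2.161 g H₂O ÷ 18.015 g/mol = 0.23991 mol
mol N = 2 × 0.4801 g N₂ ÷ 28.014 g/mol = 0.034276 mol
mass O = 3.054 − (1.2352 + 0.24183 + 0.48010) = 1.0968 g → mol O = 1.0968 ÷ 15.999 = 0.068556 mol
Divide by the smallest (0.034276 mol): C 3.000, H 6.999, N 1.000, O 2.000

C3H7NO2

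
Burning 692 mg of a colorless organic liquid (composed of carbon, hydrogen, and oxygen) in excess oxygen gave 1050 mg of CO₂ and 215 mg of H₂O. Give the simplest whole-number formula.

CHO

mol C = 1.05 g CO₂ ÷ 44.009 g/mol = 0.02386 mol
mol H = 2 × 0.215 g H₂O ÷ 18.015 g/mol = 0.02387 mol
mass O = 0.692 − (0.2866 + 0.02406) = 0.3814 g → mol O = 0.3814 ÷ 15.999 = 0.02384 mol
Divide by the smallest (0.02384 mol): C 1.001, H 1.001, O 1.000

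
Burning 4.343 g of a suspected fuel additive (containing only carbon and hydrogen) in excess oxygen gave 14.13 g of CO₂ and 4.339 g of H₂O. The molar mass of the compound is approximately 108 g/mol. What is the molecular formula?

mol C = 14.13 g CO₂ ÷ 44.009 g/mol = 0.32107 mol
mol H = 2 × 4.339 g H₂O ÷ 18.015 g/mol = 0.48171 mol
Divide by the smallest (0.32107 mol): C 1.000, H 1.500
Multiplying each by 2 gives whole numbers: C 2.00, H 3.00
Empirical formula: C2H3
Empirical-formula mass = 27.05 g/mol; 108 ÷ 27.05 ≈ 4, so the molecular formula is C8H12.

C8H12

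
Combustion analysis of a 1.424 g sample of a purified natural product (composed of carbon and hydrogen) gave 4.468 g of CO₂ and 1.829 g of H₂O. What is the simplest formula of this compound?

mol C = 4.468 g CO₂ ÷ 44.009 g/mol = 0.10152 mol
mol H = 2 × 1.829 g H₂O ÷ 18.015 g/mol = 0.20305 mol
Divide by the smallest (0.10152 mol): C 1.000, H 2.000

CH2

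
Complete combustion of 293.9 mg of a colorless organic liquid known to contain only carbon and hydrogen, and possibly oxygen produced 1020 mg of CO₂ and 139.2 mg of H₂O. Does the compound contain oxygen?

mol C = 1.020 g CO₂ ÷ 44.009 g/mol = 0.023177 mol
mol H = 2 × 0.1392 g H₂O ÷ 18.015 g/mol = 0.015454 mol
C and H together account for 0.29396 g — essentially the entire 0.2939 g sample — so the compound contains no oxygen.

no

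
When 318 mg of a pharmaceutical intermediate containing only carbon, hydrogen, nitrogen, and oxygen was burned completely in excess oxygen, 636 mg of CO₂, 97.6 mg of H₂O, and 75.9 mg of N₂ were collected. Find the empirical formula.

mol C = 0.636 g CO₂ ÷ 44.009 g/mol = 0.01445 mol
mol H = 2 × 0.0976 g H₂O ÷ 18.015 g/mol = 0.01084 mol
mol N = 2 × 0.0759 g N₂ ÷ 28.014 g/mol = 0.005419 mol
mass O = 0.318 − (0.1736 + 0.01092 + 0.07590) = 0.05760 g → mol O = 0.05760 ÷ 15.999 = 0.003600 mol
Divide by the smallest (0.003600 mol): C 4.014, H 3.010, N 1.505, O 1.000
Multiplying each by 2 gives whole numbers: C 8.03, H 6.02, N 3.01, O 2.00

C8H6N3O2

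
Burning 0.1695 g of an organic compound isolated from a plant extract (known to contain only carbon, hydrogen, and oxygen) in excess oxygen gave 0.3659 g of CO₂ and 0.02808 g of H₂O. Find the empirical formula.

mol C = 0.3659 g CO₂ ÷ 44.009 g/mol = 0.0083142 mol
mol H = 2 × 0.02808 g H₂O ÷ 18.015 g/mol = 0.0031174 mol
mass O = 0.1695 − (0.099862 + 0.0031423) = 0.066496 g → mol O = 0.066496 ÷ 15.999 = 0.0041562 mol
Divide by the smallest (0.0031174 mol): C 2.667, H 1.000, O 1.333
Multiplying each by 3 gives whole numbers: C 8.00, H 3.00, O 4.00

C8H3O4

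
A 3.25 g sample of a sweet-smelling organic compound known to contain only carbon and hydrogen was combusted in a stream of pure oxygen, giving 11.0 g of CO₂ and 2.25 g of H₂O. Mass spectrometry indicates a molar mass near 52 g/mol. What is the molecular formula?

C4H4

mol C = 11.0 g CO₂ ÷ 44.009 g/mol = 0.2499 mol
mol H = 2 × 2.25 g H₂O ÷ 18.015 g/mol = 0.2498 mol
Divide by the smallest (0.2498 mol): C 1.001, H 1.000
Empirical formula: CH
Empirical-formula mass = 13.02 g/mol; 52 ÷ 13.02 ≈ 4, so the molecular formula is C4H4.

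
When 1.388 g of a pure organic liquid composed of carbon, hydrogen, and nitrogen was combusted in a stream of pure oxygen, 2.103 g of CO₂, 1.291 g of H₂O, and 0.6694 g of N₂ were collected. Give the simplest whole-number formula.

mol C = 2.103 g CO₂ ÷ 44.009 g/mol = 0.047786 mol
mol H = 2 × 1.291 g H₂O ÷ 18.015 g/mol = 0.14333 mol
mol N = 2 × 0.6694 g N₂ ÷ 28.014 g/mol = 0.047790 mol
Divide by the smallest (0.047786 mol): C 1.000, H 2.999, N 1.000

CH3N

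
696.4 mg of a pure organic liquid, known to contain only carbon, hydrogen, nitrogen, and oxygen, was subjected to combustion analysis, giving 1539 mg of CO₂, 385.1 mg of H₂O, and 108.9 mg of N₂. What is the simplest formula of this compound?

C9H11N2O2

mol C = 1.539 g CO₂ ÷ 44.009 g/mol = 0.034970 mol
mol H = 2 × 0.3851 g H₂O ÷ 18.015 g/mol = 0.042753 mol
mol N = 2 × 0.1089 g N₂ ÷ 28.014 g/mol = 0.0077747 mol
mass O = 0.6964 − (0.42003 + 0.043095 + 0.10890) = 0.12438 g → mol O = 0.12438 ÷ 15.999 = 0.0077741 mol
Divide by the smallest (0.0077741 mol): C 4.498, H 5.499, N 1.000, O 1.000
Multiplying each by 2 gives whole numbers: C 9.00, H 11.00, N 2.00, O 2.00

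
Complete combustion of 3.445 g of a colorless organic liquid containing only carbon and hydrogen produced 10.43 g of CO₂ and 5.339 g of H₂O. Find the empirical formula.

mol C = 10.43 g CO₂ ÷ 44.009 g/mol = 0.23700 mol
mol H = 2 × 5.339 g H₂O ÷ 18.015 g/mol = 0.59273 mol
Divide by the smallest (0.23700 mol): C 1.000, H 2.501
Multiplying each by 2 gives whole numbers: C 2.00, H 5.00

C2H5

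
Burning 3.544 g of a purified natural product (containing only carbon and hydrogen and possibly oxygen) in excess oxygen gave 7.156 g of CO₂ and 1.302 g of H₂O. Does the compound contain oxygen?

yes

mol C = 7.156 g CO₂ ÷ 44.009 g/mol = 0.16260 mol
mol H = 2 × 1.302 g H₂O ÷ 18.015 g/mol = 0.14455 mol
C and H account for only 2.0987 g of the 3.544 g sample; the remaining 1.4453 g must be oxygen.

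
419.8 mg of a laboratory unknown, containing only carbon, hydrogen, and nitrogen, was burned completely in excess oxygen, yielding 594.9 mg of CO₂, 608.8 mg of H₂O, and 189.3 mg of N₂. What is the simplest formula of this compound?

CH5N

mol C = 0.5949 g CO₂ ÷ 44.009 g/mol = 0.013518 mol
mol H = 2 × 0.6088 g H₂O ÷ 18.015 g/mol = 0.067588 mol
mol N = 2 × 0.1893 g N₂ ÷ 28.014 g/mol = 0.013515 mol
Divide by the smallest (0.013515 mol): C 1.000, H 5.001, N 1.000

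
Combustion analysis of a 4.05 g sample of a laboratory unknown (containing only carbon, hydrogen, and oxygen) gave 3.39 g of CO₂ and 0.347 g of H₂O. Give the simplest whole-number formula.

C2HO5

mol C = 3.39 g CO₂ ÷ 44.009 g/mol = 0.07703 mol
mol H = 2 × 0.347 g H₂O ÷ 18.015 g/mol = 0.03852 mol
mass O = 4.05 − (0.9252 + 0.03883) = 3.086 g → mol O = 3.086 ÷ 15.999 = 0.1929 mol
Divide by the smallest (0.03852 mol): C 2.000, H 1.000, O 5.007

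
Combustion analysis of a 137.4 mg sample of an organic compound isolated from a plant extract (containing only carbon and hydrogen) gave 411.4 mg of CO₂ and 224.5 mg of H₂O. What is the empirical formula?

mol C = 0.4114 g CO₂ ÷ 44.009 g/mol = 0.0093481 mol
mol H = 2 × 0.2245 g H₂O ÷ 18.015 g/mol = 0.024924 mol
Divide by the smallest (0.0093481 mol): C 1.000, H 2.666
Multiplying each by 3 gives whole numbers: C 3.00, H 8.00

C3H8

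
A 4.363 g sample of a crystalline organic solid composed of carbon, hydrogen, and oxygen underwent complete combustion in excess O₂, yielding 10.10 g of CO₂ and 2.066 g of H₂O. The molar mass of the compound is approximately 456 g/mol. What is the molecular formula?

C24H24O9

mol C = 10.10 g CO₂ ÷ 44.009 g/mol = 0.22950 mol
mol H = 2 × 2.066 g H₂O ÷ 18.015 g/mol = 0.22936 mol
mass O = 4.363 − (2.7565 + 0.23120) = 1.3753 g → mol O = 1.3753 ÷ 15.999 = 0.085961 mol
Divide by the smallest (0.085961 mol): C 2.670, H 2.668, O 1.000
Multiplying each by 3 gives whole numbers: C 8.01, H 8.00, O 3.00
Empirical formula: C8H8O3
Empirical-formula mass = 152.15 g/mol; 456 ÷ 152.15 ≈ 3, so the molecular formula is C24H24O9.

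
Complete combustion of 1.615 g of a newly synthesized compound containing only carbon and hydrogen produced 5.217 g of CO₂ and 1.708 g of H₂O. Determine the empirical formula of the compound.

mol C = 5.217 g CO₂ ÷ 44.009 g/mol = 0.11854 mol
mol H = 2 × 1.708 g H₂O ÷ 18.015 g/mol = 0.18962 mol
Divide by the smallest (0.11854 mol): C 1.000, H 1.600
Multiplying each by 5 gives whole numbers: C 5.00, H 8.00

C5H8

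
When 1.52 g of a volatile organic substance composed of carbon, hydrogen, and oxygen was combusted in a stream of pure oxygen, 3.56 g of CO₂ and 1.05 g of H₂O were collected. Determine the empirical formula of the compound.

C9H13O3

mol C = 3.56 g CO₂ ÷ 44.009 g/mol = 0.08089 mol
mol H = 2 × 1.05 g H₂O ÷ 18.015 g/mol = 0.1166 mol
mass O = 1.52 − (0.9716 + 0.1175) = 0.4309 g → mol O = 0.4309 ÷ 15.999 = 0.02693 mol
Divide by the smallest (0.02693 mol): C 3.003, H 4.328, O 1.000
Multiplying each by 3 gives whole numbers: C 9.01, H 12.98, O 3.00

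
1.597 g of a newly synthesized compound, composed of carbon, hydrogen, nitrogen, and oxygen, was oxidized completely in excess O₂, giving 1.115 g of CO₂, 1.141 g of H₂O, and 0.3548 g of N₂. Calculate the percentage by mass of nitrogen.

22.22%

mol C = 1.115 g CO₂ ÷ 44.009 g/mol = 0.025336 mol
mol H = 2 × 1.141 g H₂O ÷ 18.015 g/mol = 0.12667 mol
mol N = 2 × 0.3548 g N₂ ÷ 28.014 g/mol = 0.025330 mol
mass O = 1.597 − (0.30431 + 0.12769 + 0.35480) = 0.81021 g → mol O = 0.81021 ÷ 15.999 = 0.050641 mol
mass % N = 0.35480 g ÷ 1.597 g × 100%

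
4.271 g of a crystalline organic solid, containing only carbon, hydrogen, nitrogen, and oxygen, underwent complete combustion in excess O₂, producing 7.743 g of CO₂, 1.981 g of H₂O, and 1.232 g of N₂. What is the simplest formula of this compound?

mol C = 7.743 g CO₂ ÷ 44.009 g/mol = 0.17594 mol
mol H = 2 × 1.981 g H₂O ÷ 18.015 g/mol = 0.21993 mol
mol N = 2 × 1.232 g N₂ ÷ 28.014 g/mol = 0.087956 mol
mass O = 4.271 − (2.1132 + 0.22169 + 1.2320) = 0.70408 g → mol O = 0.70408 ÷ 15.999 = 0.044008 mol
Divide by the smallest (0.044008 mol): C 3.998, H 4.997, N 1.999, O 1.000

C4H5N2O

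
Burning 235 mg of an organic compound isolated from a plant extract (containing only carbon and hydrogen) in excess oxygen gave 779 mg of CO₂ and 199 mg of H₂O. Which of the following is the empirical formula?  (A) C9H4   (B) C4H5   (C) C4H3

(B) C4H5

mol C = 0.779 g CO₂ ÷ 44.009 g/mol = 0.01770 mol
mol H = 2 × 0.199 g H₂O ÷ 18.015 g/mol = 0.02209 mol
Divide by the smallest (0.01770 mol): C 1.000, H 1.248
Multiplying each by 4 gives whole numbers: C 4.00, H 4.99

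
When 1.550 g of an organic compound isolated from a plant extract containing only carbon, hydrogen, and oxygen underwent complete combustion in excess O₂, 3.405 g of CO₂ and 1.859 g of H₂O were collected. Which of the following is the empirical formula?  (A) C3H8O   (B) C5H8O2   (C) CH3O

(A) C3H8O

mol C = 3.405 g CO₂ ÷ 44.009 g/mol = 0.077371 mol
mol H = 2 × 1.859 g H₂O ÷ 18.015 g/mol = 0.20638 mol
mass O = 1.550 − (0.92930 + 0.20803) = 0.41267 g → mol O = 0.41267 ÷ 15.999 = 0.025793 mol
Divide by the smallest (0.025793 mol): C 3.000, H 8.001, O 1.000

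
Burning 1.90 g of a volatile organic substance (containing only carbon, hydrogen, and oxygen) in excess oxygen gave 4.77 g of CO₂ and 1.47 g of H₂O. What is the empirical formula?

mol C = 4.77 g CO₂ ÷ 44.009 g/mol = 0.1084 mol
mol H = 2 × 1.47 g H₂O ÷ 18.015 g/mol = 0.1632 mol
mass O = 1.90 − (1.302 + 0.1645) = 0.4337 g → mol O = 0.4337 ÷ 15.999 = 0.02711 mol
Divide by the smallest (0.02711 mol): C 3.999, H 6.021, O 1.000

C4H6O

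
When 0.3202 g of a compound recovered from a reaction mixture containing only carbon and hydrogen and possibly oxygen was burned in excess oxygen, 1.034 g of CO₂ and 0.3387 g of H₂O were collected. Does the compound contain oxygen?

no

mol C = 1.034 g CO₂ ÷ 44.009 g/mol = 0.023495 mol
mol H = 2 × 0.3387 g H₂O ÷ 18.015 g/mol = 0.037602 mol
C and H together account for 0.32010 g — essentially the entire 0.3202 g sample — so the compound contains no oxygen.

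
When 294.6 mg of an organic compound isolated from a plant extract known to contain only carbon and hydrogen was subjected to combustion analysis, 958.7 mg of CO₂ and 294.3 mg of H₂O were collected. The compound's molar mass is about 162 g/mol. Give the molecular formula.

mol C = 0.9587 g CO₂ ÷ 44.009 g/mol = 0.021784 mol
mol H = 2 × 0.2943 g H₂O ÷ 18.015 g/mol = 0.032673 mol
Divide by the smallest (0.021784 mol): C 1.000, H 1.500
Multiplying each by 2 gives whole numbers: C 2.00, H 3.00
Empirical formula: C2H3
Empirical-formula mass = 27.05 g/mol; 162 ÷ 27.05 ≈ 6, so the molecular formula is C12H18.

C12H18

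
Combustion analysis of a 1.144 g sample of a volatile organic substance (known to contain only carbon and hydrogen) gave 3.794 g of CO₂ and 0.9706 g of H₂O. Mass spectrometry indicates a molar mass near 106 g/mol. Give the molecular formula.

mol C = 3.794 g CO₂ ÷ 44.009 g/mol = 0.086210 mol
mol H = 2 × 0.9706 g H₂O ÷ 18.015 g/mol = 0.10775 mol
Divide by the smallest (0.086210 mol): C 1.000, H 1.250
Multiplying each by 4 gives whole numbers: C 4.00, H 5.00
Empirical formula: C4H5
Empirical-formula mass = 53.08 g/mol; 106 ÷ 53.08 ≈ 2, so the molecular formula is C8H10.

C8H10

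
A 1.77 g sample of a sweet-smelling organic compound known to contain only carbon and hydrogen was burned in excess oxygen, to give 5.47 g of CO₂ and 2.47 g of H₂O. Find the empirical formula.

C5H11

mol C = 5.47 g CO₂ ÷ 44.009 g/mol = 0.1243 mol
mol H = 2 × 2.47 g H₂O ÷ 18.015 g/mol = 0.2742 mol
Divide by the smallest (0.1243 mol): C 1.000, H 2.206
Multiplying each by 5 gives whole numbers: C 5.00, H 11.03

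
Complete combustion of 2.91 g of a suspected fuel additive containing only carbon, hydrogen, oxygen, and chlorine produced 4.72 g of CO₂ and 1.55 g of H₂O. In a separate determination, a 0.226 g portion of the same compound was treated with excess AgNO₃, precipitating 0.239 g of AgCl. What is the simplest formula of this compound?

mol C = 4.72 g CO₂ ÷ 44.009 g/mol = 0.1073 mol
mol H = 2 × 1.55 g H₂O ÷ 18.015 g/mol = 0.1721 mol
From the AgCl data: mol Cl per gram of compound = (0.239 ÷ 143.318) ÷ 0.226 = 0.007379 mol/g, so in the 2.91 g combustion sample mol Cl = 0.02147 mol
mass O = 2.91 − (1.288 + 0.1735 + 0.7612) = 0.6872 g → mol O = 0.6872 ÷ 15.999 = 0.04295 mol
Divide by the smallest (0.02147 mol): C 4.995, H 8.014, Cl 1.000, O 2.000

C5H8ClO2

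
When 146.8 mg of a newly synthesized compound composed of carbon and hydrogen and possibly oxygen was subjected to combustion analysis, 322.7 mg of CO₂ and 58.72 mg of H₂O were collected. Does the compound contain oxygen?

yes

mol C = 0.3227 g CO₂ ÷ 44.009 g/mol = 0.0073326 mol
mol H = 2 × 0.05872 g H₂O ÷ 18.015 g/mol = 0.0065190 mol
C and H account for only 0.094643 g of the 0.1468 g sample; the remaining 0.052157 g must be oxygen.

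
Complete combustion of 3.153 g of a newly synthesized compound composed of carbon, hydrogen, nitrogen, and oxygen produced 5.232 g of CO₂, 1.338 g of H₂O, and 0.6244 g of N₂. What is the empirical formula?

mol C = 5.232 g CO₂ ÷ 44.009 g/mol = 0.11888 mol
mol H = 2 × 1.338 g H₂O ÷ 18.015 g/mol = 0.14854 mol
mol N = 2 × 0.6244 g N₂ ÷ 28.014 g/mol = 0.044578 mol
mass O = 3.153 − (1.4279 + 0.14973 + 0.62440) = 0.95094 g → mol O = 0.95094 ÷ 15.999 = 0.059438 mol
Divide by the smallest (0.044578 mol): C 2.667, H 3.332, N 1.000, O 1.333
Multiplying each by 3 gives whole numbers: C 8.00, H 10.00, N 3.00, O 4.00

C8H10N3O4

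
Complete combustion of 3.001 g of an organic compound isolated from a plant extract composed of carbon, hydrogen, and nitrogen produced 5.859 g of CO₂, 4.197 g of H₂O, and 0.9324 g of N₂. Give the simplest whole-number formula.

mol C = 5.859 g CO₂ ÷ 44.009 g/mol = 0.13313 mol
mol H = 2 × 4.197 g H₂O ÷ 18.015 g/mol = 0.46595 mol
mol N = 2 × 0.9324 g N₂ ÷ 28.014 g/mol = 0.066567 mol
Divide by the smallest (0.066567 mol): C 2.000, H 7.000, N 1.000

C2H7N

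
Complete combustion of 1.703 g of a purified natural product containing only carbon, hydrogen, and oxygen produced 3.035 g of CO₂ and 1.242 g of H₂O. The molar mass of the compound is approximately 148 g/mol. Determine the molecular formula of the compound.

C6H12O4

mol C = 3.035 g CO₂ ÷ 44.009 g/mol = 0.068963 mol
mol H = 2 × 1.242 g H₂O ÷ 18.015 g/mol = 0.13789 mol
mass O = 1.703 − (0.82832 + 0.13899) = 0.73570 g → mol O = 0.73570 ÷ 15.999 = 0.045984 mol
Divide by the smallest (0.045984 mol): C 1.500, H 2.999, O 1.000
Multiplying each by 2 gives whole numbers: C 3.00, H 6.00, O 2.00
Empirical formula: C3H6O2
Empirical-formula mass = 74.08 g/mol; 148 ÷ 74.08 ≈ 2, so the molecular formula is C6H12O4.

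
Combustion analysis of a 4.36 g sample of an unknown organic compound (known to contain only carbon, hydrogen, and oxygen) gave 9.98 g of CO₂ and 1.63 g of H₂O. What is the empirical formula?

mol C = 9.98 g CO₂ ÷ 44.009 g/mol = 0.2268 mol
mol H = 2 × 1.63 g H₂O ÷ 18.015 g/mol = 0.1810 mol
mass O = 4.36 − (2.724 + 0.1824) = 1.454 g → mol O = 1.454 ÷ 15.999 = 0.09087 mol
Divide by the smallest (0.09087 mol): C 2.496, H 1.991, O 1.000
Multiplying each by 2 gives whole numbers: C 4.99, H 3.98, O 2.00

C5H4O2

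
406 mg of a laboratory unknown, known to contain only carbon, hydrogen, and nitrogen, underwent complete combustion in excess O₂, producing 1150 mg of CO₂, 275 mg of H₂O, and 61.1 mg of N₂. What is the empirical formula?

C6H7N

mol C = 1.15 g CO₂ ÷ 44.009 g/mol = 0.02613 mol
mol H = 2 × 0.275 g H₂O ÷ 18.015 g/mol = 0.03053 mol
mol N = 2 × 0.0611 g N₂ ÷ 28.014 g/mol = 0.004362 mol
Divide by the smallest (0.004362 mol): C 5.990, H 6.999, N 1.000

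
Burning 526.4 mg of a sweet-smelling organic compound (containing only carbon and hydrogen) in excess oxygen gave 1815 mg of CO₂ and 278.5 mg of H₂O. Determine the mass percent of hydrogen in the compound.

mol C = 1.815 g CO₂ ÷ 44.009 g/mol = 0.041242 mol
mol H = 2 × 0.2785 g H₂O ÷ 18.015 g/mol = 0.030919 mol
mass % H = 0.031166 g ÷ 0.5264 g × 100%

5.92%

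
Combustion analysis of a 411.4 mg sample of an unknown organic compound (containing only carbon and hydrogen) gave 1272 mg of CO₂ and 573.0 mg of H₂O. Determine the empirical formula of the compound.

mol C = 1.272 g CO₂ ÷ 44.009 g/mol = 0.028903 mol
mol H = 2 × 0.5730 g H₂O ÷ 18.015 g/mol = 0.063614 mol
Divide by the smallest (0.028903 mol): C 1.000, H 2.201
Multiplying each by 5 gives whole numbers: C 5.00, H 11.00

C5H11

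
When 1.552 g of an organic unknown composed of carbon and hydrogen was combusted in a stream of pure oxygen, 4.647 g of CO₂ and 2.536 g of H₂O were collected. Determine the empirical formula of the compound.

C3H8

mol C = 4.647 g CO₂ ÷ 44.009 g/mol = 0.10559 mol
mol H = 2 × 2.536 g H₂O ÷ 18.015 g/mol = 0.28154 mol
Divide by the smallest (0.10559 mol): C 1.000, H 2.666
Multiplying each by 3 gives whole numbers: C 3.00, H 8.00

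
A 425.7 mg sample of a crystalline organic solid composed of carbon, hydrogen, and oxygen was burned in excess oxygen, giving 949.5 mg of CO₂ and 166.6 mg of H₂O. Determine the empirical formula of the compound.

C7H6O3

mol C = 0.9495 g CO₂ ÷ 44.009 g/mol = 0.021575 mol
mol H = 2 × 0.1666 g H₂O ÷ 18.015 g/mol = 0.018496 mol
mass O = 0.4257 − (0.25914 + 0.018644) = 0.14792 g → mol O = 0.14792 ÷ 15.999 = 0.0092454 mol
Divide by the smallest (0.0092454 mol): C 2.334, H 2.001, O 1.000
Multiplying each by 3 gives whole numbers: C 7.00, H 6.00, O 3.00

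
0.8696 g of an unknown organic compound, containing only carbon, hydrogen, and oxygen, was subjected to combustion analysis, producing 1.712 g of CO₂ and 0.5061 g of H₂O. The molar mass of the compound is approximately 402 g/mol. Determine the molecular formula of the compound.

C18H26O10

mol C = 1.712 g CO₂ ÷ 44.009 g/mol = 0.038901 mol
mol H = 2 × 0.5061 g H₂O ÷ 18.015 g/mol = 0.056187 mol
mass O = 0.8696 − (0.46724 + 0.056636) = 0.34572 g → mol O = 0.34572 ÷ 15.999 = 0.021609 mol
Divide by the smallest (0.021609 mol): C 1.800, H 2.600, O 1.000
Multiplying each by 5 gives whole numbers: C 9.00, H 13.00, O 5.00
Empirical formula: C9H13O5
Empirical-formula mass = 201.20 g/mol; 402 ÷ 201.20 ≈ 2, so the molecular formula is C18H26O10.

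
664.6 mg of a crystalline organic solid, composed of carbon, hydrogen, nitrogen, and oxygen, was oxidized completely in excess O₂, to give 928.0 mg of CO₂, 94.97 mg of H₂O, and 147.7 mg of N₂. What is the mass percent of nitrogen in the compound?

22.22%

mol C = 0.9280 g CO₂ ÷ 44.009 g/mol = 0.021087 mol
mol H = 2 × 0.09497 g H₂O ÷ 18.015 g/mol = 0.010543 mol
mol N = 2 × 0.1477 g N₂ ÷ 28.014 g/mol = 0.010545 mol
mass O = 0.6646 − (0.25327 + 0.010628 + 0.14770) = 0.25300 g → mol O = 0.25300 ÷ 15.999 = 0.015814 mol
mass % N = 0.14770 g ÷ 0.6646 g × 100%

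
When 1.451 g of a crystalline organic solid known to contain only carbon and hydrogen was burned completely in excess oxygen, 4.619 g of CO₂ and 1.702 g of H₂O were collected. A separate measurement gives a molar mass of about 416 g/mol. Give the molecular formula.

mol C = 4.619 g CO₂ ÷ 44.009 g/mol = 0.10496 mol
mol H = 2 × 1.702 g H₂O ÷ 18.015 g/mol = 0.18895 mol
Divide by the smallest (0.10496 mol): C 1.000, H 1.800
Multiplying each by 5 gives whole numbers: C 5.00, H 9.00
Empirical formula: C5H9
Empirical-formula mass = 69.13 g/mol; 416 ÷ 69.13 ≈ 6, so the molecular formula is C30H54.

C30H54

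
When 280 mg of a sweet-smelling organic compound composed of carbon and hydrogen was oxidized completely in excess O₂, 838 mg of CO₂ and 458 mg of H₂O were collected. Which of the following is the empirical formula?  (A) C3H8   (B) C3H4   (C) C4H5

(A) C3H8

mol C = 0.838 g CO₂ ÷ 44.009 g/mol = 0.01904 mol
mol H = 2 × 0.458 g H₂O ÷ 18.015 g/mol = 0.05085 mol
Divide by the smallest (0.01904 mol): C 1.000, H 2.670
Multiplying each by 3 gives whole numbers: C 3.00, H 8.01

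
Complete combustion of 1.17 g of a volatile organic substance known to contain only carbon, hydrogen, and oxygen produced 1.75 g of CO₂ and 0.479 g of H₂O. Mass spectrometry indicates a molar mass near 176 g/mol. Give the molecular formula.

C6H8O6

mol C = 1.75 g CO₂ ÷ 44.009 g/mol = 0.03976 mol
mol H = 2 × 0.479 g H₂O ÷ 18.015 g/mol = 0.05318 mol
mass O = 1.17 − (0.4776 + 0.05360) = 0.6388 g → mol O = 0.6388 ÷ 15.999 = 0.03993 mol
Divide by the smallest (0.03976 mol): C 1.000, H 1.337, O 1.004
Multiplying each by 3 gives whole numbers: C 3.00, H 4.01, O 3.01
Empirical formula: C3H4O3
Empirical-formula mass = 88.06 g/mol; 176 ÷ 88.06 ≈ 2, so the molecular formula is C6H8O6.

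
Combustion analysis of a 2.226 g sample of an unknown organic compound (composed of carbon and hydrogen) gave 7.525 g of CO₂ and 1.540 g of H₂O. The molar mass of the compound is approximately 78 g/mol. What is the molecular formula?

C6H6

mol C = 7.525 g CO₂ ÷ 44.009 g/mol = 0.17099 mol
mol H = 2 × 1.540 g H₂O ÷ 18.015 g/mol = 0.17097 mol
Divide by the smallest (0.17097 mol): C 1.000, H 1.000
Empirical formula: CH
Empirical-formula mass = 13.02 g/mol; 78 ÷ 13.02 ≈ 6, so the molecular formula is C6H6.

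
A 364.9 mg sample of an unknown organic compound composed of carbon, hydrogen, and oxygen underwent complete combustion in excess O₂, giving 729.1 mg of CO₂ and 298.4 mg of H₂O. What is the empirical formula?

mol C = 0.7291 g CO₂ ÷ 44.009 g/mol = 0.016567 mol
mol H = 2 × 0.2984 g H₂O ÷ 18.015 g/mol = 0.033128 mol
mass O = 0.3649 − (0.19899 + 0.033393) = 0.13252 g → mol O = 0.13252 ÷ 15.999 = 0.0082830 mol
Divide by the smallest (0.0082830 mol): C 2.000, H 4.000, O 1.000

C2H4O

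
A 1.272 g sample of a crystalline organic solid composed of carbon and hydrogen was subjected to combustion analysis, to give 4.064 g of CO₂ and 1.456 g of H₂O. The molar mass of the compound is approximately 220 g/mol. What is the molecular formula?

mol C = 4.064 g CO₂ ÷ 44.009 g/mol = 0.092345 mol
mol H = 2 × 1.456 g H₂O ÷ 18.015 g/mol = 0.16164 mol
Divide by the smallest (0.092345 mol): C 1.000, H 1.750
Multiplying each by 4 gives whole numbers: C 4.00, H 7.00
Empirical formula: C4H7
Empirical-formula mass = 55.10 g/mol; 220 ÷ 55.10 ≈ 4, so the molecular formula is C16H28.

C16H28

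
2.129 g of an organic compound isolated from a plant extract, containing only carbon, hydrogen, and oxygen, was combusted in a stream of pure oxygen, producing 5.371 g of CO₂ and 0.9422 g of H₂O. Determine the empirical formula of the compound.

mol C = 5.371 g CO₂ ÷ 44.009 g/mol = 0.12204 mol
mol H = 2 × 0.9422 g H₂O ÷ 18.015 g/mol = 0.10460 mol
mass O = 2.129 − (1.4659 + 0.10544) = 0.55770 g → mol O = 0.55770 ÷ 15.999 = 0.034858 mol
Divide by the smallest (0.034858 mol): C 3.501, H 3.001, O 1.000
Multiplying each by 2 gives whole numbers: C 7.00, H 6.00, O 2.00

C7H6O2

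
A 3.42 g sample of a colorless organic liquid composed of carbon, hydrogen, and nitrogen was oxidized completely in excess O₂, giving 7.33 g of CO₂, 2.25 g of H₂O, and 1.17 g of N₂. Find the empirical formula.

C2H3N

mol C = 7.33 g CO₂ ÷ 44.009 g/mol = 0.1666 mol
mol H = 2 × 2.25 g H₂O ÷ 18.015 g/mol = 0.2498 mol
mol N = 2 × 1.17 g N₂ ÷ 28.014 g/mol = 0.08353 mol
Divide by the smallest (0.08353 mol): C 1.994, H 2.990, N 1.000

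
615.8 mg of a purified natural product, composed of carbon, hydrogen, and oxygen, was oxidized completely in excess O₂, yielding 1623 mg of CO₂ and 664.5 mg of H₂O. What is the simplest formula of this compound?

mol C = 1.623 g CO₂ ÷ 44.009 g/mol = 0.036879 mol
mol H = 2 × 0.6645 g H₂O ÷ 18.015 g/mol = 0.073772 mol
mass O = 0.6158 − (0.44295 + 0.074362) = 0.098486 g → mol O = 0.098486 ÷ 15.999 = 0.0061558 mol
Divide by the smallest (0.0061558 mol): C 5.991, H 11.984, O 1.000

C6H12O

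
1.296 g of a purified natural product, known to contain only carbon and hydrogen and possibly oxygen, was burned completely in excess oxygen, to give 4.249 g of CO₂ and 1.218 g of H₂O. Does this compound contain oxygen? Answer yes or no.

mol C = 4.249 g CO₂ ÷ 44.009 g/mol = 0.096548 mol
mol H = 2 × 1.218 g H₂O ÷ 18.015 g/mol = 0.13522 mol
C and H together account for 1.2959 g — essentially the entire 1.296 g sample — so the compound contains no oxygen.

no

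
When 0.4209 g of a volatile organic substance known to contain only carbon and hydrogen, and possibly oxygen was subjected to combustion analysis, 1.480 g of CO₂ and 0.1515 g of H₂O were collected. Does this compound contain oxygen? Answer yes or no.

mol C = 1.480 g CO₂ ÷ 44.009 g/mol = 0.033629 mol
mol H = 2 × 0.1515 g H₂O ÷ 18.015 g/mol = 0.016819 mol
C and H together account for 0.42088 g — essentially the entire 0.4209 g sample — so the compound contains no oxygen.

no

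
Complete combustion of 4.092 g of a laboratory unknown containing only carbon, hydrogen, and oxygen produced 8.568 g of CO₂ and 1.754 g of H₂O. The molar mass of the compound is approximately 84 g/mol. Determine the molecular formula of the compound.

mol C = 8.568 g CO₂ ÷ 44.009 g/mol = 0.19469 mol
mol H = 2 × 1.754 g H₂O ÷ 18.015 g/mol = 0.19473 mol
mass O = 4.092 − (2.3384 + 0.19628) = 1.5573 g → mol O = 1.5573 ÷ 15.999 = 0.097339 mol
Divide by the smallest (0.097339 mol): C 2.000, H 2.001, O 1.000
Empirical formula: C2H2O
Empirical-formula mass = 42.04 g/mol; 84 ÷ 42.04 ≈ 2, so the molecular formula is C4H4O2.

C4H4O2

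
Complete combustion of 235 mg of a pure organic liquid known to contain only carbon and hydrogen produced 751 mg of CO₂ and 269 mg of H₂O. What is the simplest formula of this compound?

C4H7

mol C = 0.751 g CO₂ ÷ 44.009 g/mol = 0.01706 mol
mol H = 2 × 0.269 g H₂O ÷ 18.015 g/mol = 0.02986 mol
Divide by the smallest (0.01706 mol): C 1.000, H 1.750
Multiplying each by 4 gives whole numbers: C 4.00, H 7.00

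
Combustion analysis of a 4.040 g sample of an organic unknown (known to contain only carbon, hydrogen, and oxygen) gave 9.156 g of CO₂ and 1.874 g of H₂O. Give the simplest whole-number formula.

C5H5O2

mol C = 9.156 g CO₂ ÷ 44.009 g/mol = 0.20805 mol
mol H = 2 × 1.874 g H₂O ÷ 18.015 g/mol = 0.20805 mol
mass O = 4.040 − (2.4989 + 0.20971) = 1.3314 g → mol O = 1.3314 ÷ 15.999 = 0.083219 mol
Divide by the smallest (0.083219 mol): C 2.500, H 2.500, O 1.000
Multiplying each by 2 gives whole numbers: C 5.00, H 5.00, O 2.00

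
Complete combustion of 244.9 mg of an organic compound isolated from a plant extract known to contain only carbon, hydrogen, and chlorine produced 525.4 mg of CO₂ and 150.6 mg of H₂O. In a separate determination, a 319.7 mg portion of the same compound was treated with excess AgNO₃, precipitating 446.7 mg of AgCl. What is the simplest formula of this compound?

C5H7Cl

mol C = 0.5254 g CO₂ ÷ 44.009 g/mol = 0.011938 mol
mol H = 2 × 0.1506 g H₂O ÷ 18.015 g/mol = 0.016719 mol
From the AgCl data: mol Cl per gram of compound = (0.4467 ÷ 143.318) ÷ 0.3197 = 0.0097493 mol/g, so in the 0.2449 g combustion sample mol Cl = 0.0023876 mol
Divide by the smallest (0.0023876 mol): C 5.000, H 7.003, Cl 1.000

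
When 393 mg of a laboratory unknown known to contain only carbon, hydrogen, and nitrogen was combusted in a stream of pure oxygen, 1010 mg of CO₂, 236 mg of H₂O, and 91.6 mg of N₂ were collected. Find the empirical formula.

C7H8N2

mol C = 1.01 g CO₂ ÷ 44.009 g/mol = 0.02295 mol
mol H = 2 × 0.236 g H₂O ÷ 18.015 g/mol = 0.02620 mol
mol N = 2 × 0.0916 g N₂ ÷ 28.014 g/mol = 0.006540 mol
Divide by the smallest (0.006540 mol): C 3.509, H 4.006, N 1.000
Multiplying each by 2 gives whole numbers: C 7.02, H 8.01, N 2.00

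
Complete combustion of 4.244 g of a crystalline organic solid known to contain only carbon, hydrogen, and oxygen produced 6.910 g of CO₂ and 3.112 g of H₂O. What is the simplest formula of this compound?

C5H11O4

mol C = 6.910 g CO₂ ÷ 44.009 g/mol = 0.15701 mol
mol H = 2 × 3.112 g H₂O ÷ 18.015 g/mol = 0.34549 mol
mass O = 4.244 − (1.8859 + 0.34825) = 2.0099 g → mol O = 2.0099 ÷ 15.999 = 0.12562 mol
Divide by the smallest (0.12562 mol): C 1.250, H 2.750, O 1.000
Multiplying each by 4 gives whole numbers: C 5.00, H 11.00, O 4.00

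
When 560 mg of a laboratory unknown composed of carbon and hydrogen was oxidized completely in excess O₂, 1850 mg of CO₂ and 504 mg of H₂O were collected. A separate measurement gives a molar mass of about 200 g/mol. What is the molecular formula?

C15H20

mol C = 1.85 g CO₂ ÷ 44.009 g/mol = 0.04204 mol
mol H = 2 × 0.504 g H₂O ÷ 18.015 g/mol = 0.05595 mol
Divide by the smallest (0.04204 mol): C 1.000, H 1.331
Multiplying each by 3 gives whole numbers: C 3.00, H 3.99
Empirical formula: C3H4
Empirical-formula mass = 40.06 g/mol; 200 ÷ 40.06 ≈ 5, so the molecular formula is C15H20.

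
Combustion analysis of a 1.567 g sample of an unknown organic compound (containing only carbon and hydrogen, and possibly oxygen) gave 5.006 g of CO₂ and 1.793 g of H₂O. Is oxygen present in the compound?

no

mol C = 5.006 g CO₂ ÷ 44.009 g/mol = 0.11375 mol
mol H = 2 × 1.793 g H₂O ÷ 18.015 g/mol = 0.19906 mol
C and H together account for 1.5669 g — essentially the entire 1.567 g sample — so the compound contains no oxygen.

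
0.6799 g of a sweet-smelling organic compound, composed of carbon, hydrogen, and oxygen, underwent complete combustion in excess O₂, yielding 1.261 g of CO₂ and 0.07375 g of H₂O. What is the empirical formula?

mol C = 1.261 g CO₂ ÷ 44.009 g/mol = 0.028653 mol
mol H = 2 × 0.07375 g H₂O ÷ 18.015 g/mol = 0.0081876 mol
mass O = 0.6799 − (0.34415 + 0.0082531) = 0.32749 g → mol O = 0.32749 ÷ 15.999 = 0.020470 mol
Divide by the smallest (0.0081876 mol): C 3.500, H 1.000, O 2.500
Multiplying each by 2 gives whole numbers: C 7.00, H 2.00, O 5.00

C7H2O5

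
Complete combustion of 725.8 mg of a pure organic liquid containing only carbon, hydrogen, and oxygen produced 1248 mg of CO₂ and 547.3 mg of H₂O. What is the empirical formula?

mol C = 1.248 g CO₂ ÷ 44.009 g/mol = 0.028358 mol
mol H = 2 × 0.5473 g H₂O ÷ 18.015 g/mol = 0.060760 mol
mass O = 0.7258 − (0.34061 + 0.061247) = 0.32395 g → mol O = 0.32395 ÷ 15.999 = 0.020248 mol
Divide by the smallest (0.020248 mol): C 1.401, H 3.001, O 1.000
Multiplying each by 5 gives whole numbers: C 7.00, H 15.00, O 5.00

C7H15O5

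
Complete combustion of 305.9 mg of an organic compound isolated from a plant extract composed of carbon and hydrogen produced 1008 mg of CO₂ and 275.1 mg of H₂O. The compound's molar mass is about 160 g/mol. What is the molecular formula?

C12H16

mol C = 1.008 g CO₂ ÷ 44.009 g/mol = 0.022904 mol
mol H = 2 × 0.2751 g H₂O ÷ 18.015 g/mol = 0.030541 mol
Divide by the smallest (0.022904 mol): C 1.000, H 1.333
Multiplying each by 3 gives whole numbers: C 3.00, H 4.00
Empirical formula: C3H4
Empirical-formula mass = 40.06 g/mol; 160 ÷ 40.06 ≈ 4, so the molecular formula is C12H16.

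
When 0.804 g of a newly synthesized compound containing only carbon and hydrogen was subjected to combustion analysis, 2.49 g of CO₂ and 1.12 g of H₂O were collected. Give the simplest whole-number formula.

mol C = 2.49 g CO₂ ÷ 44.009 g/mol = 0.05658 mol
mol H = 2 × 1.12 g H₂O ÷ 18.015 g/mol = 0.1243 mol
Divide by the smallest (0.05658 mol): C 1.000, H 2.198
Multiplying each by 5 gives whole numbers: C 5.00, H 10.99

C5H11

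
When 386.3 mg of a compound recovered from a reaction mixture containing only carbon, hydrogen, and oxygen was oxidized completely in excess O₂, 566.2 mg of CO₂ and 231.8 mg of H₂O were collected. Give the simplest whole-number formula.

CH2O

mol C = 0.5662 g CO₂ ÷ 44.009 g/mol = 0.012866 mol
mol H = 2 × 0.2318 g H₂O ÷ 18.015 g/mol = 0.025734 mol
mass O = 0.3863 − (0.15453 + 0.025940) = 0.20583 g → mol O = 0.20583 ÷ 15.999 = 0.012865 mol
Divide by the smallest (0.012865 mol): C 1.000, H 2.000, O 1.000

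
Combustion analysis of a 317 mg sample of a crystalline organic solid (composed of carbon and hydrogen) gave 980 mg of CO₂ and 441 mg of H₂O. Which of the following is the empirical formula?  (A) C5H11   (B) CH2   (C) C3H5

(A) C5H11

mol C = 0.980 g CO₂ ÷ 44.009 g/mol = 0.02227 mol
mol H = 2 × 0.441 g H₂O ÷ 18.015 g/mol = 0.04896 mol
Divide by the smallest (0.02227 mol): C 1.000, H 2.199
Multiplying each by 5 gives whole numbers: C 5.00, H 10.99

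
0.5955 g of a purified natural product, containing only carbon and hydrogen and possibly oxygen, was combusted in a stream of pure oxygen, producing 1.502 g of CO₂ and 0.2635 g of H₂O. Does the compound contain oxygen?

yes

mol C = 1.502 g CO₂ ÷ 44.009 g/mol = 0.034129 mol
mol H = 2 × 0.2635 g H₂O ÷ 18.015 g/mol = 0.029253 mol
C and H account for only 0.43942 g of the 0.5955 g sample; the remaining 0.15608 g must be oxygen.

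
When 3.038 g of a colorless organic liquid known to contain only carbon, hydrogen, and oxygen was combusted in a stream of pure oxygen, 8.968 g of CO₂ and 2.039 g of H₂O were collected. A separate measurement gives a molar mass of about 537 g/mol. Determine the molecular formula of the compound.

mol C = 8.968 g CO₂ ÷ 44.009 g/mol = 0.20378 mol
mol H = 2 × 2.039 g H₂O ÷ 18.015 g/mol = 0.22637 mol
mass O = 3.038 − (2.4476 + 0.22818) = 0.36226 g → mol O = 0.36226 ÷ 15.999 = 0.022643 mol
Divide by the smallest (0.022643 mol): C 9.000, H 9.997, O 1.000
Empirical formula: C9H10O
Empirical-formula mass = 134.18 g/mol; 537 ÷ 134.18 ≈ 4, so the molecular formula is C36H40O4.

C36H40O4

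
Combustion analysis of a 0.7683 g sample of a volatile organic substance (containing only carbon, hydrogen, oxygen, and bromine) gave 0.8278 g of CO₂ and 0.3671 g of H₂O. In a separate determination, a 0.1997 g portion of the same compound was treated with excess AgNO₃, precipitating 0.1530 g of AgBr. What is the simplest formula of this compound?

mol C = 0.8278 g CO₂ ÷ 44.009 g/mol = 0.018810 mol
mol H = 2 × 0.3671 g H₂O ÷ 18.015 g/mol = 0.040755 mol
From the AgBr data: mol Br per gram of compound = (0.1530 ÷ 187.772) ÷ 0.1997 = 0.0040802 mol/g, so in the 0.7683 g combustion sample mol Br = 0.0031348 mol
mass O = 0.7683 − (0.22592 + 0.041081 + 0.25049) = 0.25081 g → mol O = 0.25081 ÷ 15.999 = 0.015677 mol
Divide by the smallest (0.0031348 mol): C 6.000, H 13.001, Br 1.000, O 5.001

C6H13BrO5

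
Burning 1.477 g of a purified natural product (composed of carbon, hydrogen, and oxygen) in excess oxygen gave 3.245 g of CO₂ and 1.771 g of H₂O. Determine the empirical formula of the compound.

mol C = 3.245 g CO₂ ÷ 44.009 g/mol = 0.073735 mol
mol H = 2 × 1.771 g H₂O ÷ 18.015 g/mol = 0.19661 mol
mass O = 1.477 − (0.88563 + 0.19819) = 0.39318 g → mol O = 0.39318 ÷ 15.999 = 0.024575 mol
Divide by the smallest (0.024575 mol): C 3.000, H 8.000, O 1.000

C3H8O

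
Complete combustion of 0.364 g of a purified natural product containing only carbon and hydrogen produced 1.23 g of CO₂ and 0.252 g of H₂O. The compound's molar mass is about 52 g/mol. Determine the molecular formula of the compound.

C4H4

mol C = 1.23 g CO₂ ÷ 44.009 g/mol = 0.02795 mol
mol H = 2 × 0.252 g H₂O ÷ 18.015 g/mol = 0.02798 mol
Divide by the smallest (0.02795 mol): C 1.000, H 1.001
Empirical formula: CH
Empirical-formula mass = 13.02 g/mol; 52 ÷ 13.02 ≈ 4, so the molecular formula is C4H4.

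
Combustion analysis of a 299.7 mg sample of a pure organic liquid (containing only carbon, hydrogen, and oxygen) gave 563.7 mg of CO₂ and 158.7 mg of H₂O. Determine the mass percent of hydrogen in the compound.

5.93%

mol C = 0.5637 g CO₂ ÷ 44.009 g/mol = 0.012809 mol
mol H = 2 × 0.1587 g H₂O ÷ 18.015 g/mol = 0.017619 mol
mass O = 0.2997 − (0.15385 + 0.017760) = 0.12809 g → mol O = 0.12809 ÷ 15.999 = 0.0080064 mol
mass % H = 0.017760 g ÷ 0.2997 g × 100%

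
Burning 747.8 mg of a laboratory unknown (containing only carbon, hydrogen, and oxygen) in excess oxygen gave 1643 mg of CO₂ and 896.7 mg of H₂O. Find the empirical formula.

mol C = 1.643 g CO₂ ÷ 44.009 g/mol = 0.037333 mol
mol H = 2 × 0.8967 g H₂O ÷ 18.015 g/mol = 0.099550 mol
mass O = 0.7478 − (0.44841 + 0.10035) = 0.19904 g → mol O = 0.19904 ÷ 15.999 = 0.012441 mol
Divide by the smallest (0.012441 mol): C 3.001, H 8.002, O 1.000

C3H8O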